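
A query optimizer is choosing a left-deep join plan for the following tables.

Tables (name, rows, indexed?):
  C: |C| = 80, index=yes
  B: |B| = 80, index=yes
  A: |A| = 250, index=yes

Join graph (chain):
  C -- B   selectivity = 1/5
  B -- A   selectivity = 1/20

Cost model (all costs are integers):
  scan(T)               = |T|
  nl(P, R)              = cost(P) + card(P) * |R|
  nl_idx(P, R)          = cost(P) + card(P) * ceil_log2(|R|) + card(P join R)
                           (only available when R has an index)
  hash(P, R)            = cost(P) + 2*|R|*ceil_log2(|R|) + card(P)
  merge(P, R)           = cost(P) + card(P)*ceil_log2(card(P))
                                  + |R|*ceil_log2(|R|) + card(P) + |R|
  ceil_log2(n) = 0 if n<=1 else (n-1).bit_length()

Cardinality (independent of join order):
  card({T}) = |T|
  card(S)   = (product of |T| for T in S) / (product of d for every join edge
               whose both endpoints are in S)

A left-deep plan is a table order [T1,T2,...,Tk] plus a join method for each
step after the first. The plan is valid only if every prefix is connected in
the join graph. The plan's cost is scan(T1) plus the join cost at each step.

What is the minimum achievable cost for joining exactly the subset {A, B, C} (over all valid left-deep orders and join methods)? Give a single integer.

Selinger DP over subsets of {A,B,C}:
  {C}: scan cost=80, card=80
  {B}: scan cost=80, card=80
  {A}: scan cost=250, card=250
  {BC}: card=1280; try (C,hash)→1280, (B,hash)→1280, (C,merge)→1360, (B,merge)→1360, (C,nl_idx)→1920, (B,nl_idx)→1920 …(+2); best=1280 via (C,hash)
  {AB}: card=1000; try (B,hash)→1620, (A,nl_idx)→1720, (A,merge)→2970, (B,nl_idx)→3000, (B,merge)→3140, (A,hash)→4160 …(+2); best=1620 via (B,hash)
  {ABC}: card=16000; try (C,hash)→3740, (A,hash)→6560, (C,merge)→13260, (A,merge)→18890, (C,nl_idx)→24620, (A,nl_idx)→27520 …(+2); best=3740 via (C,hash)

3740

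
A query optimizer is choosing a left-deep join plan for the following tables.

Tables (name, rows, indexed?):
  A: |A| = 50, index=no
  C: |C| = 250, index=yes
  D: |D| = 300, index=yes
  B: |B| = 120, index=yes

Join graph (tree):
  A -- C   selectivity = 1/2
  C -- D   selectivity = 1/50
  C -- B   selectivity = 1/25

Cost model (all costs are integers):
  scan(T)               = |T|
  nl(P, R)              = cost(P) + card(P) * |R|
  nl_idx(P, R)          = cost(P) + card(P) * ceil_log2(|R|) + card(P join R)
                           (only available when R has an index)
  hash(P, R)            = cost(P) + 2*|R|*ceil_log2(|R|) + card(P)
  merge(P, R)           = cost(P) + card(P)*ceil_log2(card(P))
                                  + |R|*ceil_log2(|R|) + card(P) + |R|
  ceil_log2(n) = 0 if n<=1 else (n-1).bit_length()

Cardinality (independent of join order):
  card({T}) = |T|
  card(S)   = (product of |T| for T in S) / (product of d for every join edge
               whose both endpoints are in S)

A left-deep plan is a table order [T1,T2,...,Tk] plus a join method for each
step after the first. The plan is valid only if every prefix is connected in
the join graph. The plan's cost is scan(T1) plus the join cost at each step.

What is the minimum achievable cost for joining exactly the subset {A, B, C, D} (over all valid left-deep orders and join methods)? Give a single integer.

14980

Selinger DP over subsets of {A,B,C,D}:
  {A}: scan cost=50, card=50
  {C}: scan cost=250, card=250
  {D}: scan cost=300, card=300
  {B}: scan cost=120, card=120
  {AC}: card=6250; try (A,hash)→1100, (C,merge)→2650, (A,merge)→2850, (C,hash)→4100, (C,nl_idx)→6700, (C,nl)→12550 …(+1); best=1100 via (A,hash)
  {CD}: card=1500; try (D,nl_idx)→4000, (C,nl_idx)→4200, (C,hash)→4600, (D,merge)→5500, (C,merge)→5550, (D,hash)→5900 …(+2); best=4000 via (D,nl_idx)
  {BC}: card=1200; try (B,hash)→2180, (C,nl_idx)→2280, (B,nl_idx)→3200, (C,merge)→3330, (B,merge)→3460, (C,hash)→4240 …(+2); best=2180 via (B,hash)
  {ACD}: card=37500; try (A,hash)→6100, (D,hash)→12750, (A,merge)→22350, (A,nl)→79000, (D,merge)→91600, (D,nl_idx)→94850 …(+1); best=6100 via (A,hash)
  {ABC}: card=30000; try (A,hash)→3980, (B,hash)→9030, (A,merge)→16930, (A,nl)→62180, (B,nl_idx)→74850, (B,merge)→89560 …(+1); best=3980 via (A,hash)
  {BCD}: card=7200; try (B,hash)→7180, (D,hash)→8780, (D,merge)→19580, (D,nl_idx)→20180, (B,nl_idx)→21700, (B,merge)→22960 …(+2); best=7180 via (B,hash)
  {ABCD}: card=180000; try (A,hash)→14980, (D,hash)→39380, (B,hash)→45280, (A,merge)→108330, (A,nl)→367180, (B,nl_idx)→448600 …(+5); best=14980 via (A,hash)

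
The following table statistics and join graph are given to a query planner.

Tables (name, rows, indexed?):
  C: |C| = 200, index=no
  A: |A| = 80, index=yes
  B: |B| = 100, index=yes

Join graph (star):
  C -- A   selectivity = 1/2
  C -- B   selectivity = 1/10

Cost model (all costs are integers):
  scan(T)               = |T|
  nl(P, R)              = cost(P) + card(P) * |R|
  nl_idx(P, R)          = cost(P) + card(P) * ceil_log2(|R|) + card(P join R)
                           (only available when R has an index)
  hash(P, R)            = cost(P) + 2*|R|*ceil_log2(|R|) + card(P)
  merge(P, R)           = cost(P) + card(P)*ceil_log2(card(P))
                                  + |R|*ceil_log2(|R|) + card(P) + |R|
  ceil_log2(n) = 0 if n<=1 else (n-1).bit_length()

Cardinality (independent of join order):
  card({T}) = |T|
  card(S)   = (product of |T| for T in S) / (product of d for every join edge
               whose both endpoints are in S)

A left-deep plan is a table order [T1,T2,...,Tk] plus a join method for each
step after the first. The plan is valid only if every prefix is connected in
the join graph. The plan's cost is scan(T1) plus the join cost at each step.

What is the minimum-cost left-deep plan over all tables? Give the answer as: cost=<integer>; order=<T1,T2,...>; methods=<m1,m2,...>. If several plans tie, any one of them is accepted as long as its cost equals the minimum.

cost=4920; order=C,B,A; methods=hash,hash

Selinger DP (subsets sized 1..n):
  {C}: scan cost=200, card=200
  {A}: scan cost=80, card=80
  {B}: scan cost=100, card=100
  {AC}: card=8000; try (A,hash)→1520, (C,merge)→2520, (A,merge)→2640, (C,hash)→3360, (A,nl_idx)→9600, (C,nl)→16080 …(+1); best=1520 via (A,hash)
  {BC}: card=2000; try (B,hash)→1800, (C,merge)→2700, (B,merge)→2800, (C,hash)→3400, (B,nl_idx)→3600, (C,nl)→20100 …(+1); best=1800 via (B,hash)
  {ABC}: card=80000; try (A,hash)→4920, (B,hash)→10920, (A,merge)→26440, (A,nl_idx)→95800, (B,merge)→114320, (B,nl_idx)→137520 …(+2); best=4920 via (A,hash)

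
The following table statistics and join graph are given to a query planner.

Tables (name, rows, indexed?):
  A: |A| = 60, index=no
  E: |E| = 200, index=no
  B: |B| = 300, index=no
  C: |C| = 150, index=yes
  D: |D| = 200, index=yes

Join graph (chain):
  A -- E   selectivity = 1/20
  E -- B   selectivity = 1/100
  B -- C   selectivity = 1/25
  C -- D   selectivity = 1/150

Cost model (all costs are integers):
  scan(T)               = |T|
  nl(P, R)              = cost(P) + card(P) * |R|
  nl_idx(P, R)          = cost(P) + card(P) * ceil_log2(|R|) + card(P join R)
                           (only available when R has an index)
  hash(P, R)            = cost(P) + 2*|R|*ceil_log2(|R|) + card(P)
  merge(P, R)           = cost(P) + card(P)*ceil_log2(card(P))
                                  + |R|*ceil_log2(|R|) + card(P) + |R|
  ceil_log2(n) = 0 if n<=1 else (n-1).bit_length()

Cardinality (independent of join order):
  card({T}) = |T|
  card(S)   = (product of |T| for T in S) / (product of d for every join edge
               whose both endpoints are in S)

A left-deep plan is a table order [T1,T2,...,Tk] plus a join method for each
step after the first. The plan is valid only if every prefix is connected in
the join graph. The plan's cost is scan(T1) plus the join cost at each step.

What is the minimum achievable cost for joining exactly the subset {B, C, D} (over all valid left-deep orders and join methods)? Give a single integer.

6350

Selinger DP over subsets of {B,C,D}:
  {B}: scan cost=300, card=300
  {C}: scan cost=150, card=150
  {D}: scan cost=200, card=200
  {BC}: card=1800; try (C,hash)→3000, (C,nl_idx)→4500, (B,merge)→4500, (C,merge)→4650, (B,hash)→5700, (B,nl)→45150 …(+1); best=3000 via (C,hash)
  {CD}: card=200; try (D,nl_idx)→1550, (C,nl_idx)→2000, (C,hash)→2800, (D,merge)→3300, (C,merge)→3350, (D,hash)→3500 …(+2); best=1550 via (D,nl_idx)
  {BCD}: card=2400; try (B,merge)→6350, (B,hash)→7150, (D,hash)→8000, (D,nl_idx)→19800, (D,merge)→26400, (B,nl)→61550 …(+1); best=6350 via (B,merge)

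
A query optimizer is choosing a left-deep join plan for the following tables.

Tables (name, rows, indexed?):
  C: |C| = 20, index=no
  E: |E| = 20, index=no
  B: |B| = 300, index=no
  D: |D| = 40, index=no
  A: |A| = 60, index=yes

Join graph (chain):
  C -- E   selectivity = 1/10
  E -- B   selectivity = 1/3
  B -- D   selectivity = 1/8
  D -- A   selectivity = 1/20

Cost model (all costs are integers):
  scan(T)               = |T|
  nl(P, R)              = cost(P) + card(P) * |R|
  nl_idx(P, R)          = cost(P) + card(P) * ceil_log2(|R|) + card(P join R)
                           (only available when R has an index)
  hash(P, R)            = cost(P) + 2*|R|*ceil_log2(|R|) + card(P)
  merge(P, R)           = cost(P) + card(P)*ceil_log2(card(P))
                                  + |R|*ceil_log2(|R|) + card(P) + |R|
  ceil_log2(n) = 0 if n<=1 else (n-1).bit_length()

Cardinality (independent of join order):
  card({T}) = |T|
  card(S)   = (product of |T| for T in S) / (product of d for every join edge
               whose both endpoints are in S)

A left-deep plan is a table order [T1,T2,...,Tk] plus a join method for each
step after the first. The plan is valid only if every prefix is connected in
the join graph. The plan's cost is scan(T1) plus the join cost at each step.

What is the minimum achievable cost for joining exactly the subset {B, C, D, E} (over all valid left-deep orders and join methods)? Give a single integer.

7480

Selinger DP over subsets of {B,C,D,E}:
  {C}: scan cost=20, card=20
  {E}: scan cost=20, card=20
  {B}: scan cost=300, card=300
  {D}: scan cost=40, card=40
  {CE}: card=40; try (E,hash)→240, (C,hash)→240, (E,merge)→260, (C,merge)→260, (E,nl)→420, (C,nl)→420; best=240 via (E,hash)
  {BE}: card=2000; try (E,hash)→800, (B,merge)→3140, (E,merge)→3420, (B,hash)→5440, (B,nl)→6020, (E,nl)→6300; best=800 via (E,hash)
  {BD}: card=1500; try (D,hash)→1080, (B,merge)→3320, (D,merge)→3580, (B,hash)→5480, (B,nl)→12040, (D,nl)→12300; best=1080 via (D,hash)
  {BCE}: card=4000; try (C,hash)→3000, (B,merge)→3520, (B,hash)→5680, (B,nl)→12240, (C,merge)→24920, (C,nl)→40800; best=3000 via (C,hash)
  {BDE}: card=10000; try (E,hash)→2780, (D,hash)→3280, (E,merge)→19200, (D,merge)→25080, (E,nl)→31080, (D,nl)→80800; best=2780 via (E,hash)
  {BCDE}: card=20000; try (D,hash)→7480, (C,hash)→12980, (D,merge)→55280, (C,merge)→152900, (D,nl)→163000, (C,nl)→202780; best=7480 via (D,hash)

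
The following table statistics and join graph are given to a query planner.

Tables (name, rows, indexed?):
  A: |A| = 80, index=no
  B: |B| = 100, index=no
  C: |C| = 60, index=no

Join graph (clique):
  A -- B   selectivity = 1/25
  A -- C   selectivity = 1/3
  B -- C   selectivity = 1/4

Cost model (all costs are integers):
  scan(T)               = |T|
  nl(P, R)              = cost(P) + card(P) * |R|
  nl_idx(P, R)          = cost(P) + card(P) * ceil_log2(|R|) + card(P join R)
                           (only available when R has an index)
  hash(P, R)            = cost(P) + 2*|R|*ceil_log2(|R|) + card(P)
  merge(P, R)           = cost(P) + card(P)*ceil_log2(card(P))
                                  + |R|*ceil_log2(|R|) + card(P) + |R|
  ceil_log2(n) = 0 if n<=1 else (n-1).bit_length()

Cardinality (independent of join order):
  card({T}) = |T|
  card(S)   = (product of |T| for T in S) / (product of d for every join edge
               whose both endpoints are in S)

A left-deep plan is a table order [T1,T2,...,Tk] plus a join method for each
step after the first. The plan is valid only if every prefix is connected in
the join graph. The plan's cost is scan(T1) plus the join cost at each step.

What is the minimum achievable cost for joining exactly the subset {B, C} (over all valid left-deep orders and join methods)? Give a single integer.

920

Selinger DP over subsets of {B,C}:
  {B}: scan cost=100, card=100
  {C}: scan cost=60, card=60
  {BC}: card=1500; try (C,hash)→920, (B,merge)→1280, (C,merge)→1320, (B,hash)→1520, (B,nl)→6060, (C,nl)→6100; best=920 via (C,hash)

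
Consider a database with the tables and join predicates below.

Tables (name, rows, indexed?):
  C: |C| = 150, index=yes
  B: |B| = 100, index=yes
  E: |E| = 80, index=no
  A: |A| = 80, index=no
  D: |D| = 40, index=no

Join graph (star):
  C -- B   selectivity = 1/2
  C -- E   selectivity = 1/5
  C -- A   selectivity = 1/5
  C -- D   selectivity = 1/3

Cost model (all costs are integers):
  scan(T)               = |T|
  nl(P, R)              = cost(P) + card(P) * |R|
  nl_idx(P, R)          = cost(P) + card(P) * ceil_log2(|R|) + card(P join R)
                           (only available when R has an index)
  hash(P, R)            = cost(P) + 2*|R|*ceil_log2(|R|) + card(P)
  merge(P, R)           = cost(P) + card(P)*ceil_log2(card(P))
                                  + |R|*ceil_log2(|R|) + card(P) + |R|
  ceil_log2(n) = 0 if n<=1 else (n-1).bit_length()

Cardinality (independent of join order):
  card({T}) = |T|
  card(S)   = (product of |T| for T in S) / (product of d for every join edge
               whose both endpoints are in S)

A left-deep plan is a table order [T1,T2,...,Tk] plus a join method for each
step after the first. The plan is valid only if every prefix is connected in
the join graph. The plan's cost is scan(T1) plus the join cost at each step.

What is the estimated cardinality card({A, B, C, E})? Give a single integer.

Tables in S: A(80), B(100), C(150), E(80)
Edges inside S: C-B(d=2), C-E(d=5), C-A(d=5)
numerator = 80 * 100 * 150 * 80 = 96000000
denominator = 2 * 5 * 5 = 50
card(S) = 96000000 / 50 = 1920000

1920000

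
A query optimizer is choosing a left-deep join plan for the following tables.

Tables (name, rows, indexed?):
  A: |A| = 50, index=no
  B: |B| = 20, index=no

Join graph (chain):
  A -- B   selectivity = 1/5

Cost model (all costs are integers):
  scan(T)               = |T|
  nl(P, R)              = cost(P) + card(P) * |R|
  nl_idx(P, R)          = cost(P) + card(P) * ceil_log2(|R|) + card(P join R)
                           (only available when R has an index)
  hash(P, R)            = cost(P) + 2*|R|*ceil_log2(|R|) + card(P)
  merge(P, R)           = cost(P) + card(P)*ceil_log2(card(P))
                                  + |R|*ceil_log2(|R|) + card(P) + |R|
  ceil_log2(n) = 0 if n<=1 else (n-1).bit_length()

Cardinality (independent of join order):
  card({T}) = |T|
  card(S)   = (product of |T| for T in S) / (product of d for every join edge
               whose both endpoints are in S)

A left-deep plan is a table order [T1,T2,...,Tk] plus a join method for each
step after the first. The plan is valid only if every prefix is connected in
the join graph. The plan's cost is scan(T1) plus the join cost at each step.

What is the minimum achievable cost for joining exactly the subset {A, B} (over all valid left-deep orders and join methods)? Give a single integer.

Selinger DP over subsets of {A,B}:
  {A}: scan cost=50, card=50
  {B}: scan cost=20, card=20
  {AB}: card=200; try (B,hash)→300, (A,merge)→490, (B,merge)→520, (A,hash)→640, (A,nl)→1020, (B,nl)→1050; best=300 via (B,hash)

300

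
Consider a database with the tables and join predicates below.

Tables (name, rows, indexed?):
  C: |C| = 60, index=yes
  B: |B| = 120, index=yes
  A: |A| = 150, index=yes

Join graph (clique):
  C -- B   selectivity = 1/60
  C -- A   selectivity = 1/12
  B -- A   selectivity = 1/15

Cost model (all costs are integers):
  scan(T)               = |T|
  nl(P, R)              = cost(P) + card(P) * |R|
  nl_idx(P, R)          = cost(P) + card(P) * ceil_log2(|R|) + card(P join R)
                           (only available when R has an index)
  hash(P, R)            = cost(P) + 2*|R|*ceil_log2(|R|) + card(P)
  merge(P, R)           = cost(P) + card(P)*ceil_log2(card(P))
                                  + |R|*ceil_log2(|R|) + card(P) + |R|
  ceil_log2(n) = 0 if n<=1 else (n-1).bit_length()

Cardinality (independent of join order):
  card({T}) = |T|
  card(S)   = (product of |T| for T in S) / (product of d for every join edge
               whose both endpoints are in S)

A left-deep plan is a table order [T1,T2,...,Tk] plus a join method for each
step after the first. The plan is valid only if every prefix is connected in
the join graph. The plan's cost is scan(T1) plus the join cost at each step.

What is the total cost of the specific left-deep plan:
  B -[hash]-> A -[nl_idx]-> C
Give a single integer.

step 1: scan B: cost=120, card=120
step 2: join A via hash
    card(P join A) = 120*150/(15) = 1200
    cost = 120 + 2*150*8 + 120 = 2640
step 3: join C via nl_idx
    card(P join C) = 1200*60/(60*12) = 100
    cost = 2640 + 1200*6 + 100 = 9940

9940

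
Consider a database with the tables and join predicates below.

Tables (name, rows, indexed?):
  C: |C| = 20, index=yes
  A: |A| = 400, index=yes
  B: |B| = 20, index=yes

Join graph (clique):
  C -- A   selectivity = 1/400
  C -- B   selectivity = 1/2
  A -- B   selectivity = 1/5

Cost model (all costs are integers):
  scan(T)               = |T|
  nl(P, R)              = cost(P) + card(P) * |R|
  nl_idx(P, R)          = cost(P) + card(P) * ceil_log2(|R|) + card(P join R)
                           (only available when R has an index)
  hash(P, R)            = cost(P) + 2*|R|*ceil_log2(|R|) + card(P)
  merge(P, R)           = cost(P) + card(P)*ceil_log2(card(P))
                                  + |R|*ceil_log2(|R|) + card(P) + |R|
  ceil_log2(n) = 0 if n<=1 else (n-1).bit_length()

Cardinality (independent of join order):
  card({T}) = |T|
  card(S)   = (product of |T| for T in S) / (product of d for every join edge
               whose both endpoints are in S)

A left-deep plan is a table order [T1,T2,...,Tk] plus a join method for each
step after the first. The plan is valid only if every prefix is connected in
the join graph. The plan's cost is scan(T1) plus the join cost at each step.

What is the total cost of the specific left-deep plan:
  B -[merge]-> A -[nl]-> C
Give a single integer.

36140

step 1: scan B: cost=20, card=20
step 2: join A via merge
    card(P join A) = 20*400/(5) = 1600
    cost = 20 + 20*5 + 400*9 + 20 + 400 = 4140
step 3: join C via nl
    card(P join C) = 1600*20/(400*2) = 40
    cost = 4140 + 1600*20 = 36140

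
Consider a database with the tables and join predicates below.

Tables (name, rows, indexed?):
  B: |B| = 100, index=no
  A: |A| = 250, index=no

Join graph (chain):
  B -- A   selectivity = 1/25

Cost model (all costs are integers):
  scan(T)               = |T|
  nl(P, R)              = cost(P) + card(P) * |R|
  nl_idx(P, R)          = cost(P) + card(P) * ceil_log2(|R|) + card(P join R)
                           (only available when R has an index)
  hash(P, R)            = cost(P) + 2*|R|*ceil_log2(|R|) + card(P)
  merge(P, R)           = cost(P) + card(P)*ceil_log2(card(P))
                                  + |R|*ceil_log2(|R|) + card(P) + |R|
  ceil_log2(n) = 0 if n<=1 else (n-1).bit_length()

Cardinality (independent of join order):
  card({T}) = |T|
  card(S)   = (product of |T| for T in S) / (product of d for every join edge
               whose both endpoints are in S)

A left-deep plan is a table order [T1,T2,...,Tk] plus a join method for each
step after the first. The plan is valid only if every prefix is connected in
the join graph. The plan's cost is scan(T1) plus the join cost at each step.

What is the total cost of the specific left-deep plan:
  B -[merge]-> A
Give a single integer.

3150

step 1: scan B: cost=100, card=100
step 2: join A via merge
    card(P join A) = 100*250/(25) = 1000
    cost = 100 + 100*7 + 250*8 + 100 + 250 = 3150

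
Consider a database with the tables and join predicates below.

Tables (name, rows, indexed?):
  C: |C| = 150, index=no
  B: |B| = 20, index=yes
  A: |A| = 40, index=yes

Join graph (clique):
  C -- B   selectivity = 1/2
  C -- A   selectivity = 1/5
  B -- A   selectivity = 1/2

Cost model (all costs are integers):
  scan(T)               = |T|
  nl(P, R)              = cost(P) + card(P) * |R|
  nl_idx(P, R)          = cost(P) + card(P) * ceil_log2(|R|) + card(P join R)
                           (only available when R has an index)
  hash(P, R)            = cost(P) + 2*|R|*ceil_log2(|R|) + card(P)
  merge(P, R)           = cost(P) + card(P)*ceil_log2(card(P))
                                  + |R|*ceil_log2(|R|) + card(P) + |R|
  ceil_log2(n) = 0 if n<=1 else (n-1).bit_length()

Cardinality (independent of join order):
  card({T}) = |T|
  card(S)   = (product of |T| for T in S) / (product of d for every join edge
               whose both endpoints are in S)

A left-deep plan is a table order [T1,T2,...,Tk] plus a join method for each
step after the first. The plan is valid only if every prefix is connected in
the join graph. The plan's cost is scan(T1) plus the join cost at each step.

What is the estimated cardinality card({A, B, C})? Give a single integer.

Tables in S: A(40), B(20), C(150)
Edges inside S: C-B(d=2), C-A(d=5), B-A(d=2)
numerator = 40 * 20 * 150 = 120000
denominator = 2 * 5 * 2 = 20
card(S) = 120000 / 20 = 6000

6000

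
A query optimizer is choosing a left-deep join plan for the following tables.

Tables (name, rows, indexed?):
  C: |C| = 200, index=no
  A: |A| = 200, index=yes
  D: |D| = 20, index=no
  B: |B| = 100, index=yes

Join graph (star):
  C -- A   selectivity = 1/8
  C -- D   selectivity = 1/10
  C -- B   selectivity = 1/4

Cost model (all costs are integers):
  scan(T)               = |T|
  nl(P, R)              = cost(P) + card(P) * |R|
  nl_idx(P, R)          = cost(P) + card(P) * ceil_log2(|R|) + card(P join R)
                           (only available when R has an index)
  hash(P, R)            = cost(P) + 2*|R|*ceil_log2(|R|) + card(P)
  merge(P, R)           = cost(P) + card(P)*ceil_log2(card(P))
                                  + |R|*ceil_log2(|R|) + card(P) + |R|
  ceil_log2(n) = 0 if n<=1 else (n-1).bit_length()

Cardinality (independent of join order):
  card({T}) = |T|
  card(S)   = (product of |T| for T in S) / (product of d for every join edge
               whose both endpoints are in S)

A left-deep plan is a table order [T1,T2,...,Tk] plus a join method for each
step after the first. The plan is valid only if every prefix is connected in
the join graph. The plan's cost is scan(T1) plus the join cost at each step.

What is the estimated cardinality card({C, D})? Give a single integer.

400

Tables in S: C(200), D(20)
Edges inside S: C-D(d=10)
numerator = 200 * 20 = 4000
denominator = 10 = 10
card(S) = 4000 / 10 = 400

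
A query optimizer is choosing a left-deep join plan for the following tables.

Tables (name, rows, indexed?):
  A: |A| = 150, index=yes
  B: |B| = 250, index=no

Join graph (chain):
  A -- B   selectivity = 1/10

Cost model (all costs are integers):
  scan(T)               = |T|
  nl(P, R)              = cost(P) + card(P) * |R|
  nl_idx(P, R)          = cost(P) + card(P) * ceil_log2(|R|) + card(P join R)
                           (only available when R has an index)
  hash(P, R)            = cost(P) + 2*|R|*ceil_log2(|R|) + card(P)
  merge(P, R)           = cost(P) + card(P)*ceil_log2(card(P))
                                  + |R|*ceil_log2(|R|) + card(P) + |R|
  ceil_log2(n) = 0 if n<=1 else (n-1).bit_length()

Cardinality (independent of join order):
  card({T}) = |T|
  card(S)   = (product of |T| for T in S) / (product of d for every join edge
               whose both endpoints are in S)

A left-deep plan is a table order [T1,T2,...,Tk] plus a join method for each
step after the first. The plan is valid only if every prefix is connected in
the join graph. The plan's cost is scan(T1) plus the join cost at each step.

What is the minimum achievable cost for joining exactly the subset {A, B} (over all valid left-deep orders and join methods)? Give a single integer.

2900

Selinger DP over subsets of {A,B}:
  {A}: scan cost=150, card=150
  {B}: scan cost=250, card=250
  {AB}: card=3750; try (A,hash)→2900, (B,merge)→3750, (A,merge)→3850, (B,hash)→4300, (A,nl_idx)→6000, (B,nl)→37650 …(+1); best=2900 via (A,hash)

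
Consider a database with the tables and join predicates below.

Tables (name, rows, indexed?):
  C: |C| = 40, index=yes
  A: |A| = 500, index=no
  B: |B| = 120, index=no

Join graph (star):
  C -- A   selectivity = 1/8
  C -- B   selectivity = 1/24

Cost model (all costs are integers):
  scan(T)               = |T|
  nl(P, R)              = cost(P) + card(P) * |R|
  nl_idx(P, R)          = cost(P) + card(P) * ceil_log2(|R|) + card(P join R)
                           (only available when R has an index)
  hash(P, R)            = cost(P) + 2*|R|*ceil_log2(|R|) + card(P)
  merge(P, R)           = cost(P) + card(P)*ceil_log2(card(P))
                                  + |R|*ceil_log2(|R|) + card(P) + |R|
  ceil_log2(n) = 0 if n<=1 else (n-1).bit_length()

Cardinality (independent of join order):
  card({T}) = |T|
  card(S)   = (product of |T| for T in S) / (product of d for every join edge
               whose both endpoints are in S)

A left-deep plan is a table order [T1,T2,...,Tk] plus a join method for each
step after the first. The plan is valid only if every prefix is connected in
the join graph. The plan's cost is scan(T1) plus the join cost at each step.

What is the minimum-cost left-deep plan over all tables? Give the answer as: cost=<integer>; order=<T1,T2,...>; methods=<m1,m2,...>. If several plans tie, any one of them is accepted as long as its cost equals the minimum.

Selinger DP (subsets sized 1..n):
  {C}: scan cost=40, card=40
  {A}: scan cost=500, card=500
  {B}: scan cost=120, card=120
  {AC}: card=2500; try (C,hash)→1480, (A,merge)→5320, (C,merge)→5780, (C,nl_idx)→6000, (A,hash)→9080, (A,nl)→20040 …(+1); best=1480 via (C,hash)
  {BC}: card=200; try (C,hash)→720, (C,nl_idx)→1040, (B,merge)→1280, (C,merge)→1360, (B,hash)→1760, (B,nl)→4840 …(+1); best=720 via (C,hash)
  {ABC}: card=12500; try (B,hash)→5660, (A,merge)→7520, (A,hash)→9920, (B,merge)→34940, (A,nl)→100720, (B,nl)→301480; best=5660 via (B,hash)

cost=5660; order=A,C,B; methods=hash,hash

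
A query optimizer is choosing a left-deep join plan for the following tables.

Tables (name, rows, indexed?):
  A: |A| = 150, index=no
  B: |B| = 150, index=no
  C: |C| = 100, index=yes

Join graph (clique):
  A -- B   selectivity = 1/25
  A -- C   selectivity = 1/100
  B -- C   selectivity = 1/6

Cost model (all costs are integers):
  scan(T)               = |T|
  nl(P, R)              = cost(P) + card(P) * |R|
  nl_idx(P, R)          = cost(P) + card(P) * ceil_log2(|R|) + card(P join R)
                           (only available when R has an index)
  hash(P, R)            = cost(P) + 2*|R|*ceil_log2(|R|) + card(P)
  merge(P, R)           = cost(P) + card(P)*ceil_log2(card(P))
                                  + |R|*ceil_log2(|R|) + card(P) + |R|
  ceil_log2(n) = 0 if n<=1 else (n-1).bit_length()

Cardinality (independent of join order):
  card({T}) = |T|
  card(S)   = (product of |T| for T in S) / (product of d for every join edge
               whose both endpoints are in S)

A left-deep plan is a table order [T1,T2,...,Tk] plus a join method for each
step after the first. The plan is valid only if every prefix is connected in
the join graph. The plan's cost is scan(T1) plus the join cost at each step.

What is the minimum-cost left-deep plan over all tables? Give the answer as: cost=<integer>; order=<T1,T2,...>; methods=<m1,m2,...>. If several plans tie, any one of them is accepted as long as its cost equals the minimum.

cost=3900; order=A,C,B; methods=nl_idx,hash

Selinger DP (subsets sized 1..n):
  {A}: scan cost=150, card=150
  {B}: scan cost=150, card=150
  {C}: scan cost=100, card=100
  {AB}: card=900; try (B,hash)→2700, (A,hash)→2700, (B,merge)→2850, (A,merge)→2850, (B,nl)→22650, (A,nl)→22650; best=2700 via (B,hash)
  {AC}: card=150; try (C,nl_idx)→1350, (C,hash)→1700, (A,merge)→2250, (C,merge)→2300, (A,hash)→2600, (A,nl)→15100 …(+1); best=1350 via (C,nl_idx)
  {BC}: card=2500; try (C,hash)→1700, (B,merge)→2250, (C,merge)→2300, (B,hash)→2600, (C,nl_idx)→3700, (B,nl)→15100 …(+1); best=1700 via (C,hash)
  {ABC}: card=150; try (B,hash)→3900, (B,merge)→4050, (C,hash)→5000, (A,hash)→6600, (C,nl_idx)→9150, (C,merge)→13400 …(+4); best=3900 via (B,hash)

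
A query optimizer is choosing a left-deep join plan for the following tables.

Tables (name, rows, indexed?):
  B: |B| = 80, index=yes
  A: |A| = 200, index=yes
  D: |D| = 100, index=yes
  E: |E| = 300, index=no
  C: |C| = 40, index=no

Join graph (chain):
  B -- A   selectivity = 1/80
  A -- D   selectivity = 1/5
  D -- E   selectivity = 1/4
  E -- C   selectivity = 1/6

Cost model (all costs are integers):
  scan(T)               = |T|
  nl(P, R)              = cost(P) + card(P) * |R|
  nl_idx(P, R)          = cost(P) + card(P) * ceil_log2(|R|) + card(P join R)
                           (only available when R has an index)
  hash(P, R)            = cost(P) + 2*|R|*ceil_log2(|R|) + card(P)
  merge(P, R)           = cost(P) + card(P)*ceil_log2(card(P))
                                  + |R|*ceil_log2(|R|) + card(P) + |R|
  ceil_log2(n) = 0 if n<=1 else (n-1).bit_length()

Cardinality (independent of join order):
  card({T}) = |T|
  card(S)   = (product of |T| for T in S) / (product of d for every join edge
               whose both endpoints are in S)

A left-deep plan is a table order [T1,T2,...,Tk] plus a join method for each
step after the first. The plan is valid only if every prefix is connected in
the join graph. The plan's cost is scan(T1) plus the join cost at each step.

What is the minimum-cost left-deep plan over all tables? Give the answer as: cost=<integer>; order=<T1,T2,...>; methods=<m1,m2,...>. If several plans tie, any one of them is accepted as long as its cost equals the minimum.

Selinger DP (subsets sized 1..n):
  {B}: scan cost=80, card=80
  {A}: scan cost=200, card=200
  {D}: scan cost=100, card=100
  {E}: scan cost=300, card=300
  {C}: scan cost=40, card=40
  {AB}: card=200; try (A,nl_idx)→920, (B,hash)→1520, (B,nl_idx)→1800, (A,merge)→2520, (B,merge)→2640, (A,hash)→3360 …(+2); best=920 via (A,nl_idx)
  {AD}: card=4000; try (D,hash)→1800, (A,merge)→2700, (D,merge)→2800, (A,hash)→3400, (A,nl_idx)→4900, (D,nl_idx)→5600 …(+2); best=1800 via (D,hash)
  {DE}: card=7500; try (D,hash)→2000, (E,merge)→3900, (D,merge)→4100, (E,hash)→5600, (D,nl_idx)→9900, (E,nl)→30100 …(+1); best=2000 via (D,hash)
  {CE}: card=2000; try (C,hash)→1080, (E,merge)→3320, (C,merge)→3580, (E,hash)→5480, (E,nl)→12040, (C,nl)→12300; best=1080 via (C,hash)
  {ABD}: card=4000; try (D,hash)→2520, (D,merge)→3520, (D,nl_idx)→6320, (B,hash)→6920, (D,nl)→20920, (B,nl_idx)→33800 …(+2); best=2520 via (D,hash)
  {ADE}: card=300000; try (E,hash)→11200, (A,hash)→12700, (E,merge)→56800, (A,merge)→108800, (A,nl_idx)→362000, (E,nl)→1201800 …(+1); best=11200 via (E,hash)
  {CDE}: card=50000; try (D,hash)→4480, (C,hash)→9980, (D,merge)→25880, (D,nl_idx)→65080, (C,merge)→107280, (D,nl)→201080 …(+1); best=4480 via (D,hash)
  {ABDE}: card=300000; try (E,hash)→11920, (E,merge)→57520, (B,hash)→312320, (E,nl)→1202520, (B,nl_idx)→2411200, (B,merge)→6011840 …(+1); best=11920 via (E,hash)
  {ACDE}: card=2000000; try (A,hash)→57680, (C,hash)→311680, (A,merge)→856280, (A,nl_idx)→2404480, (C,merge)→6011480, (A,nl)→10004480 …(+1); best=57680 via (A,hash)
  {ABCDE}: card=2000000; try (C,hash)→312400, (B,hash)→2058800, (C,merge)→6012200, (C,nl)→12011920, (B,nl_idx)→16057680, (B,merge)→44058320 …(+1); best=312400 via (C,hash)

cost=312400; order=B,A,D,E,C; methods=nl_idx,hash,hash,hash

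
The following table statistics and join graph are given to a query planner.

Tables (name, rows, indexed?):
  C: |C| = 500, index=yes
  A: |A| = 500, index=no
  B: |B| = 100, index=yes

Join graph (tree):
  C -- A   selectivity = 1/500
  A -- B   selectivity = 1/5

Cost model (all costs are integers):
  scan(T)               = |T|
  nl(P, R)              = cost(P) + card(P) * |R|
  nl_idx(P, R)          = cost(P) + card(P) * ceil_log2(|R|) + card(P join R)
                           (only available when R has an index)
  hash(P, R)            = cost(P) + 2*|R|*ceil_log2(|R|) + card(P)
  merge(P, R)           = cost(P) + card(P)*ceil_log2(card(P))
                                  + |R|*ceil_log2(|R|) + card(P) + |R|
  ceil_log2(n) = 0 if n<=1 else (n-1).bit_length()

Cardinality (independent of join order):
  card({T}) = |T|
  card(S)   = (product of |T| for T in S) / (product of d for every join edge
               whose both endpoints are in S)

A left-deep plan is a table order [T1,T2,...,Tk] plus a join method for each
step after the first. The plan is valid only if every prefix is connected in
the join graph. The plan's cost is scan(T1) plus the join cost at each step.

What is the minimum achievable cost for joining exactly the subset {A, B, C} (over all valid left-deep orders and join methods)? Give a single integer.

7400

Selinger DP over subsets of {A,B,C}:
  {C}: scan cost=500, card=500
  {A}: scan cost=500, card=500
  {B}: scan cost=100, card=100
  {AC}: card=500; try (C,nl_idx)→5500, (C,hash)→10000, (A,hash)→10000, (C,merge)→10500, (A,merge)→10500, (C,nl)→250500 …(+1); best=5500 via (C,nl_idx)
  {AB}: card=10000; try (B,hash)→2400, (A,merge)→5900, (B,merge)→6300, (A,hash)→9200, (B,nl_idx)→14000, (A,nl)→50100 …(+1); best=2400 via (B,hash)
  {ABC}: card=10000; try (B,hash)→7400, (B,merge)→11300, (B,nl_idx)→19000, (C,hash)→21400, (B,nl)→55500, (C,nl_idx)→102400 …(+2); best=7400 via (B,hash)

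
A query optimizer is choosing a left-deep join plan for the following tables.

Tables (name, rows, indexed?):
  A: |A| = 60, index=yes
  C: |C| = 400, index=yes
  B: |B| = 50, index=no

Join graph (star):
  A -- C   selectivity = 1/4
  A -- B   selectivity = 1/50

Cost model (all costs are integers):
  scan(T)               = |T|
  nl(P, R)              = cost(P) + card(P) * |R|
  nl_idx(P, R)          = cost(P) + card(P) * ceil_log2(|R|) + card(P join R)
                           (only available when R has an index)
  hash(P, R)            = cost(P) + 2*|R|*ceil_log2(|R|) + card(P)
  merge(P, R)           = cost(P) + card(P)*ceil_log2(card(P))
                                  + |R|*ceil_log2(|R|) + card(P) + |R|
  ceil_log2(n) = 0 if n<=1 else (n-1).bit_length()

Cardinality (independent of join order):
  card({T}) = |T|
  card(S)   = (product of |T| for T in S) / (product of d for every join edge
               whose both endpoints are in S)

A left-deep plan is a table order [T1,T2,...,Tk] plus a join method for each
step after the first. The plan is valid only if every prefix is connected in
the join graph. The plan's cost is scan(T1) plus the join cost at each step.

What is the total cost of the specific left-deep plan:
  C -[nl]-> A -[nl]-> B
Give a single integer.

step 1: scan C: cost=400, card=400
step 2: join A via nl
    card(P join A) = 400*60/(4) = 6000
    cost = 400 + 400*60 = 24400
step 3: join B via nl
    card(P join B) = 6000*50/(50) = 6000
    cost = 24400 + 6000*50 = 324400

324400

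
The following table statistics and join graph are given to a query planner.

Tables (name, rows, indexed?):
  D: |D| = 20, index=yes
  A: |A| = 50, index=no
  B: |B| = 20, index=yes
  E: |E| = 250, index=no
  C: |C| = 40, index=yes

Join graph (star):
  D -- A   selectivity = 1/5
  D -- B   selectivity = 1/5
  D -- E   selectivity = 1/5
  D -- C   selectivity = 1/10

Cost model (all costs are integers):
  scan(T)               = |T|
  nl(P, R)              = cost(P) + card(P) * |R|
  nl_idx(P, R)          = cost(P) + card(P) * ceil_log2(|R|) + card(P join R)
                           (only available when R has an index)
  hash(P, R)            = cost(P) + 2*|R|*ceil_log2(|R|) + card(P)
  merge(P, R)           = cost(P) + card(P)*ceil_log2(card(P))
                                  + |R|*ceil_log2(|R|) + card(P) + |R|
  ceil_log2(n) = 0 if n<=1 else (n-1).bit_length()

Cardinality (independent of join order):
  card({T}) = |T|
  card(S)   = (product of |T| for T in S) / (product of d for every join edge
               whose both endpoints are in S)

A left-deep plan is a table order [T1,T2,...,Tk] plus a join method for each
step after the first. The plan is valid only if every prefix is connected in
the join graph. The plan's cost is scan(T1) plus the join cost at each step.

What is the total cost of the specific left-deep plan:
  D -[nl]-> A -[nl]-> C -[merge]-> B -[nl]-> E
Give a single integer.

817940

step 1: scan D: cost=20, card=20
step 2: join A via nl
    card(P join A) = 20*50/(5) = 200
    cost = 20 + 20*50 = 1020
step 3: join C via nl
    card(P join C) = 200*40/(10) = 800
    cost = 1020 + 200*40 = 9020
step 4: join B via merge
    card(P join B) = 800*20/(5) = 3200
    cost = 9020 + 800*10 + 20*5 + 800 + 20 = 17940
step 5: join E via nl
    card(P join E) = 3200*250/(5) = 160000
    cost = 17940 + 3200*250 = 817940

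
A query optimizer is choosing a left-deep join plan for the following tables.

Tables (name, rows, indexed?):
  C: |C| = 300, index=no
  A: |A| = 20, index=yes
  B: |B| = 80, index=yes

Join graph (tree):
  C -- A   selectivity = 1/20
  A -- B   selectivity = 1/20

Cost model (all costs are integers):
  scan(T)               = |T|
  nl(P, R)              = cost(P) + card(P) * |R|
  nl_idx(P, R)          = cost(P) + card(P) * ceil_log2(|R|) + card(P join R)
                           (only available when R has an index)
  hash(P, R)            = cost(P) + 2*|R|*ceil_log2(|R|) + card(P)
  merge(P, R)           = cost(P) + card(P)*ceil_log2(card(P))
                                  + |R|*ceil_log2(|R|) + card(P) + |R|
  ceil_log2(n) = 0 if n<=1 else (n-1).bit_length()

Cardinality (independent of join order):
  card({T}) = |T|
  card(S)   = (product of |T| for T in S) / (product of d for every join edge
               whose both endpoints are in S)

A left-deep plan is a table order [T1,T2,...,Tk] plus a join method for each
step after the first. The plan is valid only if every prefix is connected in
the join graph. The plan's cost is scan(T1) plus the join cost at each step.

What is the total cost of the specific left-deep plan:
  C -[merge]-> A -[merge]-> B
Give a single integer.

7060

step 1: scan C: cost=300, card=300
step 2: join A via merge
    card(P join A) = 300*20/(20) = 300
    cost = 300 + 300*9 + 20*5 + 300 + 20 = 3420
step 3: join B via merge
    card(P join B) = 300*80/(20) = 1200
    cost = 3420 + 300*9 + 80*7 + 300 + 80 = 7060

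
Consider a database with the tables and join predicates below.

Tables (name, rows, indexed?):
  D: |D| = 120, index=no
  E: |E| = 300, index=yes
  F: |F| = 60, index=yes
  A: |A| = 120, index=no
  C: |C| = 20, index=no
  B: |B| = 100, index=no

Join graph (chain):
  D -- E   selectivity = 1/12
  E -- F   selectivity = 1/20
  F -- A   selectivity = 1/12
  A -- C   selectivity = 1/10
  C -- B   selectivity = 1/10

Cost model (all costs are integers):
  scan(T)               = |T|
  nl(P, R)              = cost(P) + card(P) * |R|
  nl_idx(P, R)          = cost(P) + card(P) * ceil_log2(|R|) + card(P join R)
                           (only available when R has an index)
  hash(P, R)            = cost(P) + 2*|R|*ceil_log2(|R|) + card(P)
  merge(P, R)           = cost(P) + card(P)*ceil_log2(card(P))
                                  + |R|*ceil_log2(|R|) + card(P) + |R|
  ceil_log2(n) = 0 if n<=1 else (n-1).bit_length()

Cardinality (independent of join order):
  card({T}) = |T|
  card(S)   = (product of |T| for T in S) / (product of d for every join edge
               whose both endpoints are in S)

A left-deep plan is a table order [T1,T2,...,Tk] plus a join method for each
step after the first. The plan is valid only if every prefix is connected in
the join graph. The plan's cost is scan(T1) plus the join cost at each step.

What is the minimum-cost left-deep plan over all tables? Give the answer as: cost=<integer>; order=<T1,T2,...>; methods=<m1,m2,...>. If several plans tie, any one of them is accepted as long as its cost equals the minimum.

cost=203080; order=A,C,F,B,E,D; methods=hash,hash,hash,hash,hash

Selinger DP (subsets sized 1..n):
  {D}: scan cost=120, card=120
  {E}: scan cost=300, card=300
  {F}: scan cost=60, card=60
  {A}: scan cost=120, card=120
  {C}: scan cost=20, card=20
  {B}: scan cost=100, card=100
  {DE}: card=3000; try (D,hash)→2280, (E,merge)→4080, (E,nl_idx)→4200, (D,merge)→4260, (E,hash)→5640, (E,nl)→36120 …(+1); best=2280 via (D,hash)
  {EF}: card=900; try (F,hash)→1320, (E,nl_idx)→1500, (F,nl_idx)→3000, (E,merge)→3480, (F,merge)→3720, (E,hash)→5520 …(+2); best=1320 via (F,hash)
  {AF}: card=600; try (F,hash)→960, (F,nl_idx)→1440, (A,merge)→1440, (F,merge)→1500, (A,hash)→1800, (A,nl)→7260 …(+1); best=960 via (F,hash)
  {AC}: card=240; try (C,hash)→440, (A,merge)→1100, (C,merge)→1200, (A,hash)→1720, (A,nl)→2420, (C,nl)→2520; best=440 via (C,hash)
  {BC}: card=200; try (C,hash)→400, (B,merge)→940, (C,merge)→1020, (B,hash)→1440, (B,nl)→2020, (C,nl)→2100; best=400 via (C,hash)
  {DEF}: card=9000; try (D,hash)→3900, (F,hash)→6000, (D,merge)→12180, (F,nl_idx)→29280, (F,merge)→41700, (D,nl)→109320 …(+1); best=3900 via (D,hash)
  {AEF}: card=9000; try (A,hash)→3900, (E,hash)→6960, (E,merge)→10560, (A,merge)→12180, (E,nl_idx)→15360, (A,nl)→109320 …(+1); best=3900 via (A,hash)
  {ACF}: card=1200; try (F,hash)→1400, (C,hash)→1760, (F,merge)→3020, (F,nl_idx)→3080, (C,merge)→7680, (C,nl)→12960 …(+1); best=1400 via (F,hash)
  {ABC}: card=2400; try (B,hash)→2080, (A,hash)→2280, (A,merge)→3160, (B,merge)→3400, (A,nl)→24400, (B,nl)→24440; best=2080 via (B,hash)
  {ADEF}: card=90000; try (D,hash)→14580, (A,hash)→14580, (D,merge)→139860, (A,merge)→139860, (D,nl)→1083900, (A,nl)→1083900; best=14580 via (D,hash)
  {ACEF}: card=18000; try (E,hash)→8000, (C,hash)→13100, (E,merge)→18800, (E,nl_idx)→30200, (C,merge)→139020, (C,nl)→183900 …(+1); best=8000 via (E,hash)
  {ABCF}: card=12000; try (B,hash)→4000, (F,hash)→5200, (B,merge)→16600, (F,nl_idx)→28480, (F,merge)→33700, (B,nl)→121400 …(+1); best=4000 via (B,hash)
  {ACDEF}: card=180000; try (D,hash)→27680, (C,hash)→104780, (D,merge)→296960, (C,merge)→1634700, (C,nl)→1814580, (D,nl)→2168000; best=27680 via (D,hash)
  {ABCEF}: card=180000; try (E,hash)→21400, (B,hash)→27400, (E,merge)→187000, (E,nl_idx)→292000, (B,merge)→296800, (B,nl)→1808000 …(+1); best=21400 via (E,hash)
  {ABCDEF}: card=1800000; try (D,hash)→203080, (B,hash)→209080, (D,merge)→3442360, (B,merge)→3448480, (B,nl)→18027680, (D,nl)→21621400; best=203080 via (D,hash)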